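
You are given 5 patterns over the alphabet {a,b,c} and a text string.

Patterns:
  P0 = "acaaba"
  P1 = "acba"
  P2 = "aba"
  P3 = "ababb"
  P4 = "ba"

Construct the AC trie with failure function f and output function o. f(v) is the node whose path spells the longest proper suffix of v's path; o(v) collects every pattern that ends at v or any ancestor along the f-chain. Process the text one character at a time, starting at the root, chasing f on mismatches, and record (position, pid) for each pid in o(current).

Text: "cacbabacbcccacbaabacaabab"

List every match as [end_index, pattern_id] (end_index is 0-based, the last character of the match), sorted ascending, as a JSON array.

Build:
Trie nodes:
  n0 'ε': a→1 b→13
  n1 'a': b→9 c→2
  n2 'ac': a→3 b→7
  n3 'aca': a→4
  n4 'acaa': b→5
  n5 'acaab': a→6
  n6 'acaaba': ·  [P0 ends]
  n7 'acb': a→8
  n8 'acba': ·  [P1 ends]
  n9 'ab': a→10
  n10 'aba': b→11  [P2 ends]
  n11 'abab': b→12
  n12 'ababb': ·  [P3 ends]
  n13 'b': a→14
  n14 'ba': ·  [P4 ends]

BFS fail/out derivation:
  n1('a'): parent n0 fail=0; on 'a' 0 → fail=0;  out ∅∪∅=∅
  n13('b'): parent n0 fail=0; on 'b' 0 → fail=0;  out ∅∪∅=∅
  n2('ac'): parent n1 fail=0; on 'c' 0 → fail=0;  out ∅∪∅=∅
  n9('ab'): parent n1 fail=0; on 'b' 0 → fail=13;  out ∅∪∅=∅
  n14('ba'): parent n13 fail=0; on 'a' 0 → fail=1;  out {4}∪∅={4}
  n3('aca'): parent n2 fail=0; on 'a' 0 → fail=1;  out ∅∪∅=∅
  n7('acb'): parent n2 fail=0; on 'b' 0 → fail=13;  out ∅∪∅=∅
  n10('aba'): parent n9 fail=13; on 'a' 13 → fail=14;  out {2}∪{4}={2,4}
  n4('acaa'): parent n3 fail=1; on 'a' 1→0 → fail=1;  out ∅∪∅=∅
  n8('acba'): parent n7 fail=13; on 'a' 13 → fail=14;  out {1}∪{4}={1,4}
  n11('abab'): parent n10 fail=14; on 'b' 14→1 → fail=9;  out ∅∪∅=∅
  n5('acaab'): parent n4 fail=1; on 'b' 1 → fail=9;  out ∅∪∅=∅
  n12('ababb'): parent n11 fail=9; on 'b' 9→13→0 → fail=13;  out {3}∪∅={3}
  n6('acaaba'): parent n5 fail=9; on 'a' 9 → fail=10;  out {0}∪{2,4}={0,2,4}

Run:
i=0 'c': node 0→0
i=1 'a': node 0→1
i=2 'c': node 1→2
i=3 'b': node 2→7
i=4 'a': node 7→8  → match P1@[1:4],P4@[3:4]
i=5 'b': node 8→9 (fail-walked)
i=6 'a': node 9→10  → match P2@[4:6],P4@[5:6]
i=7 'c': node 10→2 (fail-walked)
i=8 'b': node 2→7
i=9 'c': node 7→0 (fail-walked)
i=10 'c': node 0→0
i=11 'c': node 0→0
i=12 'a': node 0→1
i=13 'c': node 1→2
i=14 'b': node 2→7
i=15 'a': node 7→8  → match P1@[12:15],P4@[14:15]
i=16 'a': node 8→1 (fail-walked)
i=17 'b': node 1→9
i=18 'a': node 9→10  → match P2@[16:18],P4@[17:18]
i=19 'c': node 10→2 (fail-walked)
i=20 'a': node 2→3
i=21 'a': node 3→4
i=22 'b': node 4→5
i=23 'a': node 5→6  → match P0@[18:23],P2@[21:23],P4@[22:23]
i=24 'b': node 6→11 (fail-walked)

Result: [[4,1],[4,4],[6,2],[6,4],[15,1],[15,4],[18,2],[18,4],[23,0],[23,2],[23,4]]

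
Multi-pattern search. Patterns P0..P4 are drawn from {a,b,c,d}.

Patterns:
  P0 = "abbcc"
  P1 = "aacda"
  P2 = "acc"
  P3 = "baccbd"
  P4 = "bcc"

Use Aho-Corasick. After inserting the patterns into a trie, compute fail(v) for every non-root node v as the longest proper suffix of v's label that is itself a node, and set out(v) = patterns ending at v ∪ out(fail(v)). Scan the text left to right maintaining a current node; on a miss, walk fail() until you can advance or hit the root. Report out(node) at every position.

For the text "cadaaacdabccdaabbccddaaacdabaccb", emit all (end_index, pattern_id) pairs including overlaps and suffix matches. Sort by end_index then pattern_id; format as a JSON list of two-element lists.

Construct AC machine:
Trie nodes:
  0='ε' goto a→1 b→12
  1='a' goto a→6 b→2 c→10
  2='ab' goto b→3
  3='abb' goto c→4
  4='abbc' goto c→5
  5='abbcc' goto ·  [P0 ends]
  6='aa' goto c→7
  7='aac' goto d→8
  8='aacd' goto a→9
  9='aacda' goto ·  [P1 ends]
  10='ac' goto c→11
  11='acc' goto ·  [P2 ends]
  12='b' goto a→13 c→18
  13='ba' goto c→14
  14='bac' goto c→15
  15='bacc' goto b→16
  16='baccb' goto d→17
  17='baccbd' goto ·  [P3 ends]
  18='bc' goto c→19
  19='bcc' goto ·  [P4 ends]

BFS fail/out derivation:
  fail(1) 'a': from fail(0)=0 chase 'a': 0 ⇒ 0;  out=∅∪out(0)=∅
  fail(12) 'b': from fail(0)=0 chase 'b': 0 ⇒ 0;  out=∅∪out(0)=∅
  fail(2) 'ab': from fail(1)=0 chase 'b': 0 ⇒ 12;  out=∅∪out(12)=∅
  fail(6) 'aa': from fail(1)=0 chase 'a': 0 ⇒ 1;  out=∅∪out(1)=∅
  fail(10) 'ac': from fail(1)=0 chase 'c': 0 ⇒ 0;  out=∅∪out(0)=∅
  fail(13) 'ba': from fail(12)=0 chase 'a': 0 ⇒ 1;  out=∅∪out(1)=∅
  fail(18) 'bc': from fail(12)=0 chase 'c': 0 ⇒ 0;  out=∅∪out(0)=∅
  fail(3) 'abb': from fail(2)=12 chase 'b': 12→0 ⇒ 12;  out=∅∪out(12)=∅
  fail(7) 'aac': from fail(6)=1 chase 'c': 1 ⇒ 10;  out=∅∪out(10)=∅
  fail(11) 'acc': from fail(10)=0 chase 'c': 0 ⇒ 0;  out={2}∪out(0)={2}
  fail(14) 'bac': from fail(13)=1 chase 'c': 1 ⇒ 10;  out=∅∪out(10)=∅
  fail(19) 'bcc': from fail(18)=0 chase 'c': 0 ⇒ 0;  out={4}∪out(0)={4}
  fail(4) 'abbc': from fail(3)=12 chase 'c': 12 ⇒ 18;  out=∅∪out(18)=∅
  fail(8) 'aacd': from fail(7)=10 chase 'd': 10→0 ⇒ 0;  out=∅∪out(0)=∅
  fail(15) 'bacc': from fail(14)=10 chase 'c': 10 ⇒ 11;  out=∅∪out(11)={2}
  fail(5) 'abbcc': from fail(4)=18 chase 'c': 18 ⇒ 19;  out={0}∪out(19)={0,4}
  fail(9) 'aacda': from fail(8)=0 chase 'a': 0 ⇒ 1;  out={1}∪out(1)={1}
  fail(16) 'baccb': from fail(15)=11 chase 'b': 11→0 ⇒ 12;  out=∅∪out(12)=∅
  fail(17) 'baccbd': from fail(16)=12 chase 'd': 12→0 ⇒ 0;  out={3}∪out(0)={3}

Scan:
[0] read 'c'  n0⇒n0
[1] read 'a'  n0⇒n1
[2] read 'd'  n1⇒n0 ·f
[3] read 'a'  n0⇒n1
[4] read 'a'  n1⇒n6
[5] read 'a'  n6⇒n6 ·f
[6] read 'c'  n6⇒n7
[7] read 'd'  n7⇒n8
[8] read 'a'  n8⇒n9  emit P1@[4:8]
[9] read 'b'  n9⇒n2 ·f
[10] read 'c'  n2⇒n18 ·f
[11] read 'c'  n18⇒n19  emit P4@[9:11]
[12] read 'd'  n19⇒n0 ·f
[13] read 'a'  n0⇒n1
[14] read 'a'  n1⇒n6
[15] read 'b'  n6⇒n2 ·f
[16] read 'b'  n2⇒n3
[17] read 'c'  n3⇒n4
[18] read 'c'  n4⇒n5  emit P0@[14:18],P4@[16:18]
[19] read 'd'  n5⇒n0 ·f
[20] read 'd'  n0⇒n0
[21] read 'a'  n0⇒n1
[22] read 'a'  n1⇒n6
[23] read 'a'  n6⇒n6 ·f
[24] read 'c'  n6⇒n7
[25] read 'd'  n7⇒n8
[26] read 'a'  n8⇒n9  emit P1@[22:26]
[27] read 'b'  n9⇒n2 ·f
[28] read 'a'  n2⇒n13 ·f
[29] read 'c'  n13⇒n14
[30] read 'c'  n14⇒n15  emit P2@[28:30]
[31] read 'b'  n15⇒n16

Result: [[8,1],[11,4],[18,0],[18,4],[26,1],[30,2]]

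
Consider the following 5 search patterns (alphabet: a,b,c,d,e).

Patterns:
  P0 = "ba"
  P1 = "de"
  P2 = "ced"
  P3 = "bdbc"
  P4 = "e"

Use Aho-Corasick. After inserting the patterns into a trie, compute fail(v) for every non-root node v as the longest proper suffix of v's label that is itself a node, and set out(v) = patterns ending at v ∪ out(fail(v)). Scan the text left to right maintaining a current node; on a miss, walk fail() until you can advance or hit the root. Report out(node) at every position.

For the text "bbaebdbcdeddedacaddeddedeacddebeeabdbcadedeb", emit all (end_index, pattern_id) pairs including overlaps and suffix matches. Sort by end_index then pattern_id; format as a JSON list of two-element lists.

Construct AC machine:
Trie nodes:
  0='ε' goto b→1 c→5 d→3 e→11
  1='b' goto a→2 d→8
  2='ba' goto ·  [P0 ends]
  3='d' goto e→4
  4='de' goto ·  [P1 ends]
  5='c' goto e→6
  6='ce' goto d→7
  7='ced' goto ·  [P2 ends]
  8='bd' goto b→9
  9='bdb' goto c→10
  10='bdbc' goto ·  [P3 ends]
  11='e' goto ·  [P4 ends]

Failure links (BFS by depth):
  fail(1) 'b': from fail(0)=0 chase 'b': 0 ⇒ 0;  out=∅∪out(0)=∅
  fail(3) 'd': from fail(0)=0 chase 'd': 0 ⇒ 0;  out=∅∪out(0)=∅
  fail(5) 'c': from fail(0)=0 chase 'c': 0 ⇒ 0;  out=∅∪out(0)=∅
  fail(11) 'e': from fail(0)=0 chase 'e': 0 ⇒ 0;  out={4}∪out(0)={4}
  fail(2) 'ba': from fail(1)=0 chase 'a': 0 ⇒ 0;  out={0}∪out(0)={0}
  fail(4) 'de': from fail(3)=0 chase 'e': 0 ⇒ 11;  out={1}∪out(11)={1,4}
  fail(6) 'ce': from fail(5)=0 chase 'e': 0 ⇒ 11;  out=∅∪out(11)={4}
  fail(8) 'bd': from fail(1)=0 chase 'd': 0 ⇒ 3;  out=∅∪out(3)=∅
  fail(7) 'ced': from fail(6)=11 chase 'd': 11→0 ⇒ 3;  out={2}∪out(3)={2}
  fail(9) 'bdb': from fail(8)=3 chase 'b': 3→0 ⇒ 1;  out=∅∪out(1)=∅
  fail(10) 'bdbc': from fail(9)=1 chase 'c': 1→0 ⇒ 5;  out={3}∪out(5)={3}

Scan:
pos 0 'b': at 1
pos 1 'b': at 1 (via fail)
pos 2 'a': at 2  → match P0@[1:2]
pos 3 'e': at 11 (via fail)  → match P4@[3:3]
pos 4 'b': at 1 (via fail)
pos 5 'd': at 8
pos 6 'b': at 9
pos 7 'c': at 10  → match P3@[4:7]
pos 8 'd': at 3 (via fail)
pos 9 'e': at 4  → match P1@[8:9],P4@[9:9]
pos 10 'd': at 3 (via fail)
pos 11 'd': at 3 (via fail)
pos 12 'e': at 4  → match P1@[11:12],P4@[12:12]
pos 13 'd': at 3 (via fail)
pos 14 'a': at 0 (via fail)
pos 15 'c': at 5
pos 16 'a': at 0 (via fail)
pos 17 'd': at 3
pos 18 'd': at 3 (via fail)
pos 19 'e': at 4  → match P1@[18:19],P4@[19:19]
pos 20 'd': at 3 (via fail)
pos 21 'd': at 3 (via fail)
pos 22 'e': at 4  → match P1@[21:22],P4@[22:22]
pos 23 'd': at 3 (via fail)
pos 24 'e': at 4  → match P1@[23:24],P4@[24:24]
pos 25 'a': at 0 (via fail)
pos 26 'c': at 5
pos 27 'd': at 3 (via fail)
pos 28 'd': at 3 (via fail)
pos 29 'e': at 4  → match P1@[28:29],P4@[29:29]
pos 30 'b': at 1 (via fail)
pos 31 'e': at 11 (via fail)  → match P4@[31:31]
pos 32 'e': at 11 (via fail)  → match P4@[32:32]
pos 33 'a': at 0 (via fail)
pos 34 'b': at 1
pos 35 'd': at 8
pos 36 'b': at 9
pos 37 'c': at 10  → match P3@[34:37]
pos 38 'a': at 0 (via fail)
pos 39 'd': at 3
pos 40 'e': at 4  → match P1@[39:40],P4@[40:40]
pos 41 'd': at 3 (via fail)
pos 42 'e': at 4  → match P1@[41:42],P4@[42:42]
pos 43 'b': at 1 (via fail)

All matches (sorted): [[2,0],[3,4],[7,3],[9,1],[9,4],[12,1],[12,4],[19,1],[19,4],[22,1],[22,4],[24,1],[24,4],[29,1],[29,4],[31,4],[32,4],[37,3],[40,1],[40,4],[42,1],[42,4]]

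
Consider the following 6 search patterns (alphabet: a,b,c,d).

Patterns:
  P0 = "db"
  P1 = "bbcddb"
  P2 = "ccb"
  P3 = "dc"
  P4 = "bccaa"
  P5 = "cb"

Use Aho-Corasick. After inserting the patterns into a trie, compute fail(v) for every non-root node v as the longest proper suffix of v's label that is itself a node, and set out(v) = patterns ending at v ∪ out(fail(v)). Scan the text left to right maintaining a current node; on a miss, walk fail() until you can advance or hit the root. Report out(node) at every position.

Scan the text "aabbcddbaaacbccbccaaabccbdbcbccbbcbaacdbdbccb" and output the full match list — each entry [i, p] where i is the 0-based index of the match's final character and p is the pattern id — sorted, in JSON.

Construct AC machine:
Trie (insert patterns):
  n0 'ε': b→3 c→9 d→1
  n1 'd': b→2 c→12
  n2 'db': ·  ←P0
  n3 'b': b→4 c→13
  n4 'bb': c→5
  n5 'bbc': d→6
  n6 'bbcd': d→7
  n7 'bbcdd': b→8
  n8 'bbcddb': ·  ←P1
  n9 'c': b→17 c→10
  n10 'cc': b→11
  n11 'ccb': ·  ←P2
  n12 'dc': ·  ←P3
  n13 'bc': c→14
  n14 'bcc': a→15
  n15 'bcca': a→16
  n16 'bccaa': ·  ←P4
  n17 'cb': ·  ←P5

Failure links (BFS by depth):
  n1('d'): parent n0 fail=0; on 'd' 0 → fail=0;  out ∅∪∅=∅
  n3('b'): parent n0 fail=0; on 'b' 0 → fail=0;  out ∅∪∅=∅
  n9('c'): parent n0 fail=0; on 'c' 0 → fail=0;  out ∅∪∅=∅
  n2('db'): parent n1 fail=0; on 'b' 0 → fail=3;  out {0}∪∅={0}
  n4('bb'): parent n3 fail=0; on 'b' 0 → fail=3;  out ∅∪∅=∅
  n10('cc'): parent n9 fail=0; on 'c' 0 → fail=9;  out ∅∪∅=∅
  n12('dc'): parent n1 fail=0; on 'c' 0 → fail=9;  out {3}∪∅={3}
  n13('bc'): parent n3 fail=0; on 'c' 0 → fail=9;  out ∅∪∅=∅
  n17('cb'): parent n9 fail=0; on 'b' 0 → fail=3;  out {5}∪∅={5}
  n5('bbc'): parent n4 fail=3; on 'c' 3 → fail=13;  out ∅∪∅=∅
  n11('ccb'): parent n10 fail=9; on 'b' 9 → fail=17;  out {2}∪{5}={2,5}
  n14('bcc'): parent n13 fail=9; on 'c' 9 → fail=10;  out ∅∪∅=∅
  n6('bbcd'): parent n5 fail=13; on 'd' 13→9→0 → fail=1;  out ∅∪∅=∅
  n15('bcca'): parent n14 fail=10; on 'a' 10→9→0 → fail=0;  out ∅∪∅=∅
  n7('bbcdd'): parent n6 fail=1; on 'd' 1→0 → fail=1;  out ∅∪∅=∅
  n16('bccaa'): parent n15 fail=0; on 'a' 0 → fail=0;  out {4}∪∅={4}
  n8('bbcddb'): parent n7 fail=1; on 'b' 1 → fail=2;  out {1}∪{0}={0,1}

Text stream:
pos 0 'a': at 0
pos 1 'a': at 0
pos 2 'b': at 3
pos 3 'b': at 4
pos 4 'c': at 5
pos 5 'd': at 6
pos 6 'd': at 7
pos 7 'b': at 8  ** P0@[6:7],P1@[2:7]
pos 8 'a': at 0 (via fail)
pos 9 'a': at 0
pos 10 'a': at 0
pos 11 'c': at 9
pos 12 'b': at 17  ** P5@[11:12]
pos 13 'c': at 13 (via fail)
pos 14 'c': at 14
pos 15 'b': at 11 (via fail)  ** P2@[13:15],P5@[14:15]
pos 16 'c': at 13 (via fail)
pos 17 'c': at 14
pos 18 'a': at 15
pos 19 'a': at 16  ** P4@[15:19]
pos 20 'a': at 0 (via fail)
pos 21 'b': at 3
pos 22 'c': at 13
pos 23 'c': at 14
pos 24 'b': at 11 (via fail)  ** P2@[22:24],P5@[23:24]
pos 25 'd': at 1 (via fail)
pos 26 'b': at 2  ** P0@[25:26]
pos 27 'c': at 13 (via fail)
pos 28 'b': at 17 (via fail)  ** P5@[27:28]
pos 29 'c': at 13 (via fail)
pos 30 'c': at 14
pos 31 'b': at 11 (via fail)  ** P2@[29:31],P5@[30:31]
pos 32 'b': at 4 (via fail)
pos 33 'c': at 5
pos 34 'b': at 17 (via fail)  ** P5@[33:34]
pos 35 'a': at 0 (via fail)
pos 36 'a': at 0
pos 37 'c': at 9
pos 38 'd': at 1 (via fail)
pos 39 'b': at 2  ** P0@[38:39]
pos 40 'd': at 1 (via fail)
pos 41 'b': at 2  ** P0@[40:41]
pos 42 'c': at 13 (via fail)
pos 43 'c': at 14
pos 44 'b': at 11 (via fail)  ** P2@[42:44],P5@[43:44]

Result: [[7,0],[7,1],[12,5],[15,2],[15,5],[19,4],[24,2],[24,5],[26,0],[28,5],[31,2],[31,5],[34,5],[39,0],[41,0],[44,2],[44,5]]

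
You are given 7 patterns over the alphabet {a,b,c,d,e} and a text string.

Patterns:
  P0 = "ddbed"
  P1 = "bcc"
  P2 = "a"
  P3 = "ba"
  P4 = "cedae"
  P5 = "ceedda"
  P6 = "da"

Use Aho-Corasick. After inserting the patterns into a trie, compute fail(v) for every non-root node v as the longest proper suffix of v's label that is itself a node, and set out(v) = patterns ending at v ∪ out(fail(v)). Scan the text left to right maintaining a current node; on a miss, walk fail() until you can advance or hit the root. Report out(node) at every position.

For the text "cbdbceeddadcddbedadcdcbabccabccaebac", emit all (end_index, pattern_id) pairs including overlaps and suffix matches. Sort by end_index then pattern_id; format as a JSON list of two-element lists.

Build automaton:
Trie (insert patterns):
  0='ε' goto a→9 b→6 c→11 d→1
  1='d' goto a→20 d→2
  2='dd' goto b→3
  3='ddb' goto e→4
  4='ddbe' goto d→5
  5='ddbed' goto ·  ←P0
  6='b' goto a→10 c→7
  7='bc' goto c→8
  8='bcc' goto ·  ←P1
  9='a' goto ·  ←P2
  10='ba' goto ·  ←P3
  11='c' goto e→12
  12='ce' goto d→13 e→16
  13='ced' goto a→14
  14='ceda' goto e→15
  15='cedae' goto ·  ←P4
  16='cee' goto d→17
  17='ceed' goto d→18
  18='ceedd' goto a→19
  19='ceedda' goto ·  ←P5
  20='da' goto ·  ←P6

Failure links (BFS by depth):
  n1('d'): parent n0 fail=0; on 'd' 0 → fail=0;  out ∅∪∅=∅
  n6('b'): parent n0 fail=0; on 'b' 0 → fail=0;  out ∅∪∅=∅
  n9('a'): parent n0 fail=0; on 'a' 0 → fail=0;  out {2}∪∅={2}
  n11('c'): parent n0 fail=0; on 'c' 0 → fail=0;  out ∅∪∅=∅
  n2('dd'): parent n1 fail=0; on 'd' 0 → fail=1;  out ∅∪∅=∅
  n7('bc'): parent n6 fail=0; on 'c' 0 → fail=11;  out ∅∪∅=∅
  n10('ba'): parent n6 fail=0; on 'a' 0 → fail=9;  out {3}∪{2}={2,3}
  n12('ce'): parent n11 fail=0; on 'e' 0 → fail=0;  out ∅∪∅=∅
  n20('da'): parent n1 fail=0; on 'a' 0 → fail=9;  out {6}∪{2}={2,6}
  n3('ddb'): parent n2 fail=1; on 'b' 1→0 → fail=6;  out ∅∪∅=∅
  n8('bcc'): parent n7 fail=11; on 'c' 11→0 → fail=11;  out {1}∪∅={1}
  n13('ced'): parent n12 fail=0; on 'd' 0 → fail=1;  out ∅∪∅=∅
  n16('cee'): parent n12 fail=0; on 'e' 0 → fail=0;  out ∅∪∅=∅
  n4('ddbe'): parent n3 fail=6; on 'e' 6→0 → fail=0;  out ∅∪∅=∅
  n14('ceda'): parent n13 fail=1; on 'a' 1 → fail=20;  out ∅∪{2,6}={2,6}
  n17('ceed'): parent n16 fail=0; on 'd' 0 → fail=1;  out ∅∪∅=∅
  n5('ddbed'): parent n4 fail=0; on 'd' 0 → fail=1;  out {0}∪∅={0}
  n15('cedae'): parent n14 fail=20; on 'e' 20→9→0 → fail=0;  out {4}∪∅={4}
  n18('ceedd'): parent n17 fail=1; on 'd' 1 → fail=2;  out ∅∪∅=∅
  n19('ceedda'): parent n18 fail=2; on 'a' 2→1 → fail=20;  out {5}∪{2,6}={2,5,6}

Text stream:
i=0 'c': node 0→11
i=1 'b': node 11→6 (fail-walked)
i=2 'd': node 6→1 (fail-walked)
i=3 'b': node 1→6 (fail-walked)
i=4 'c': node 6→7
i=5 'e': node 7→12 (fail-walked)
i=6 'e': node 12→16
i=7 'd': node 16→17
i=8 'd': node 17→18
i=9 'a': node 18→19  → match P2@[9:9],P5@[4:9],P6@[8:9]
i=10 'd': node 19→1 (fail-walked)
i=11 'c': node 1→11 (fail-walked)
i=12 'd': node 11→1 (fail-walked)
i=13 'd': node 1→2
i=14 'b': node 2→3
i=15 'e': node 3→4
i=16 'd': node 4→5  → match P0@[12:16]
i=17 'a': node 5→20 (fail-walked)  → match P2@[17:17],P6@[16:17]
i=18 'd': node 20→1 (fail-walked)
i=19 'c': node 1→11 (fail-walked)
i=20 'd': node 11→1 (fail-walked)
i=21 'c': node 1→11 (fail-walked)
i=22 'b': node 11→6 (fail-walked)
i=23 'a': node 6→10  → match P2@[23:23],P3@[22:23]
i=24 'b': node 10→6 (fail-walked)
i=25 'c': node 6→7
i=26 'c': node 7→8  → match P1@[24:26]
i=27 'a': node 8→9 (fail-walked)  → match P2@[27:27]
i=28 'b': node 9→6 (fail-walked)
i=29 'c': node 6→7
i=30 'c': node 7→8  → match P1@[28:30]
i=31 'a': node 8→9 (fail-walked)  → match P2@[31:31]
i=32 'e': node 9→0 (fail-walked)
i=33 'b': node 0→6
i=34 'a': node 6→10  → match P2@[34:34],P3@[33:34]
i=35 'c': node 10→11 (fail-walked)

Matches: [[9,2],[9,5],[9,6],[16,0],[17,2],[17,6],[23,2],[23,3],[26,1],[27,2],[30,1],[31,2],[34,2],[34,3]]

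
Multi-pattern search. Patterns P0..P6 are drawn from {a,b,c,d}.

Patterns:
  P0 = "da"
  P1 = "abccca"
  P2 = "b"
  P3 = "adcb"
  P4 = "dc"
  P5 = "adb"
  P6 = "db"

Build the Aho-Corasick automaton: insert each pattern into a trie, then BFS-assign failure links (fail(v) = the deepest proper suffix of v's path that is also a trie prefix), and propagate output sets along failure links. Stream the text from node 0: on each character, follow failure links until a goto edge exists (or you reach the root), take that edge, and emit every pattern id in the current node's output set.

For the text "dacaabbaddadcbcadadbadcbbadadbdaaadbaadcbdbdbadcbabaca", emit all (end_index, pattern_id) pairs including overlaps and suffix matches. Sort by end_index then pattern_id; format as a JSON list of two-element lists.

Construct AC machine:
Trie nodes:
  0='ε' goto a→3 b→9 d→1
  1='d' goto a→2 b→15 c→13
  2='da' goto ·  ←P0
  3='a' goto b→4 d→10
  4='ab' goto c→5
  5='abc' goto c→6
  6='abcc' goto c→7
  7='abccc' goto a→8
  8='abccca' goto ·  ←P1
  9='b' goto ·  ←P2
  10='ad' goto b→14 c→11
  11='adc' goto b→12
  12='adcb' goto ·  ←P3
  13='dc' goto ·  ←P4
  14='adb' goto ·  ←P5
  15='db' goto ·  ←P6

Failure links (BFS by depth):
  fail(1) 'd': from fail(0)=0 chase 'd': 0 ⇒ 0;  out=∅∪out(0)=∅
  fail(3) 'a': from fail(0)=0 chase 'a': 0 ⇒ 0;  out=∅∪out(0)=∅
  fail(9) 'b': from fail(0)=0 chase 'b': 0 ⇒ 0;  out={2}∪out(0)={2}
  fail(2) 'da': from fail(1)=0 chase 'a': 0 ⇒ 3;  out={0}∪out(3)={0}
  fail(4) 'ab': from fail(3)=0 chase 'b': 0 ⇒ 9;  out=∅∪out(9)={2}
  fail(10) 'ad': from fail(3)=0 chase 'd': 0 ⇒ 1;  out=∅∪out(1)=∅
  fail(13) 'dc': from fail(1)=0 chase 'c': 0 ⇒ 0;  out={4}∪out(0)={4}
  fail(15) 'db': from fail(1)=0 chase 'b': 0 ⇒ 9;  out={6}∪out(9)={2,6}
  fail(5) 'abc': from fail(4)=9 chase 'c': 9→0 ⇒ 0;  out=∅∪out(0)=∅
  fail(11) 'adc': from fail(10)=1 chase 'c': 1 ⇒ 13;  out=∅∪out(13)={4}
  fail(14) 'adb': from fail(10)=1 chase 'b': 1 ⇒ 15;  out={5}∪out(15)={2,5,6}
  fail(6) 'abcc': from fail(5)=0 chase 'c': 0 ⇒ 0;  out=∅∪out(0)=∅
  fail(12) 'adcb': from fail(11)=13 chase 'b': 13→0 ⇒ 9;  out={3}∪out(9)={2,3}
  fail(7) 'abccc': from fail(6)=0 chase 'c': 0 ⇒ 0;  out=∅∪out(0)=∅
  fail(8) 'abccca': from fail(7)=0 chase 'a': 0 ⇒ 3;  out={1}∪out(3)={1}

Run:
[0] read 'd'  n0⇒n1
[1] read 'a'  n1⇒n2  → match P0@[0:1]
[2] read 'c'  n2⇒n0 (fail-walked)
[3] read 'a'  n0⇒n3
[4] read 'a'  n3⇒n3 (fail-walked)
[5] read 'b'  n3⇒n4  → match P2@[5:5]
[6] read 'b'  n4⇒n9 (fail-walked)  → match P2@[6:6]
[7] read 'a'  n9⇒n3 (fail-walked)
[8] read 'd'  n3⇒n10
[9] read 'd'  n10⇒n1 (fail-walked)
[10] read 'a'  n1⇒n2  → match P0@[9:10]
[11] read 'd'  n2⇒n10 (fail-walked)
[12] read 'c'  n10⇒n11  → match P4@[11:12]
[13] read 'b'  n11⇒n12  → match P2@[13:13],P3@[10:13]
[14] read 'c'  n12⇒n0 (fail-walked)
[15] read 'a'  n0⇒n3
[16] read 'd'  n3⇒n10
[17] read 'a'  n10⇒n2 (fail-walked)  → match P0@[16:17]
[18] read 'd'  n2⇒n10 (fail-walked)
[19] read 'b'  n10⇒n14  → match P2@[19:19],P5@[17:19],P6@[18:19]
[20] read 'a'  n14⇒n3 (fail-walked)
[21] read 'd'  n3⇒n10
[22] read 'c'  n10⇒n11  → match P4@[21:22]
[23] read 'b'  n11⇒n12  → match P2@[23:23],P3@[20:23]
[24] read 'b'  n12⇒n9 (fail-walked)  → match P2@[24:24]
[25] read 'a'  n9⇒n3 (fail-walked)
[26] read 'd'  n3⇒n10
[27] read 'a'  n10⇒n2 (fail-walked)  → match P0@[26:27]
[28] read 'd'  n2⇒n10 (fail-walked)
[29] read 'b'  n10⇒n14  → match P2@[29:29],P5@[27:29],P6@[28:29]
[30] read 'd'  n14⇒n1 (fail-walked)
[31] read 'a'  n1⇒n2  → match P0@[30:31]
[32] read 'a'  n2⇒n3 (fail-walked)
[33] read 'a'  n3⇒n3 (fail-walked)
[34] read 'd'  n3⇒n10
[35] read 'b'  n10⇒n14  → match P2@[35:35],P5@[33:35],P6@[34:35]
[36] read 'a'  n14⇒n3 (fail-walked)
[37] read 'a'  n3⇒n3 (fail-walked)
[38] read 'd'  n3⇒n10
[39] read 'c'  n10⇒n11  → match P4@[38:39]
[40] read 'b'  n11⇒n12  → match P2@[40:40],P3@[37:40]
[41] read 'd'  n12⇒n1 (fail-walked)
[42] read 'b'  n1⇒n15  → match P2@[42:42],P6@[41:42]
[43] read 'd'  n15⇒n1 (fail-walked)
[44] read 'b'  n1⇒n15  → match P2@[44:44],P6@[43:44]
[45] read 'a'  n15⇒n3 (fail-walked)
[46] read 'd'  n3⇒n10
[47] read 'c'  n10⇒n11  → match P4@[46:47]
[48] read 'b'  n11⇒n12  → match P2@[48:48],P3@[45:48]
[49] read 'a'  n12⇒n3 (fail-walked)
[50] read 'b'  n3⇒n4  → match P2@[50:50]
[51] read 'a'  n4⇒n3 (fail-walked)
[52] read 'c'  n3⇒n0 (fail-walked)
[53] read 'a'  n0⇒n3

Result: [[1,0],[5,2],[6,2],[10,0],[12,4],[13,2],[13,3],[17,0],[19,2],[19,5],[19,6],[22,4],[23,2],[23,3],[24,2],[27,0],[29,2],[29,5],[29,6],[31,0],[35,2],[35,5],[35,6],[39,4],[40,2],[40,3],[42,2],[42,6],[44,2],[44,6],[47,4],[48,2],[48,3],[50,2]]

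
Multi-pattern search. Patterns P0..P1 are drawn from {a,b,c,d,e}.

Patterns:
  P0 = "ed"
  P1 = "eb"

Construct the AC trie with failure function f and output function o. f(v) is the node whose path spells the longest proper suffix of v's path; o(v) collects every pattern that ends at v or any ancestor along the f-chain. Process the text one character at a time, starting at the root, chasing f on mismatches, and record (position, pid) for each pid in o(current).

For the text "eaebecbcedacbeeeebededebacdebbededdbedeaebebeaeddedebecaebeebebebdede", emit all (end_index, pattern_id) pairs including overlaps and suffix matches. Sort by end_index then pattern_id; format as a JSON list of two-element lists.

Build automaton:
Trie (insert patterns):
  0='ε' goto e→1
  1='e' goto b→3 d→2
  2='ed' goto ·  ←P0
  3='eb' goto ·  ←P1

BFS fail/out derivation:
  n1('e'): parent n0 fail=0; on 'e' 0 → fail=0;  out ∅∪∅=∅
  n2('ed'): parent n1 fail=0; on 'd' 0 → fail=0;  out {0}∪∅={0}
  n3('eb'): parent n1 fail=0; on 'b' 0 → fail=0;  out {1}∪∅={1}

Scan:
i=0 'e': node 0→1
i=1 'a': node 1→0 (fail-walked)
i=2 'e': node 0→1
i=3 'b': node 1→3  emit P1@[2:3]
i=4 'e': node 3→1 (fail-walked)
i=5 'c': node 1→0 (fail-walked)
i=6 'b': node 0→0
i=7 'c': node 0→0
i=8 'e': node 0→1
i=9 'd': node 1→2  emit P0@[8:9]
i=10 'a': node 2→0 (fail-walked)
i=11 'c': node 0→0
i=12 'b': node 0→0
i=13 'e': node 0→1
i=14 'e': node 1→1 (fail-walked)
i=15 'e': node 1→1 (fail-walked)
i=16 'e': node 1→1 (fail-walked)
i=17 'b': node 1→3  emit P1@[16:17]
i=18 'e': node 3→1 (fail-walked)
i=19 'd': node 1→2  emit P0@[18:19]
i=20 'e': node 2→1 (fail-walked)
i=21 'd': node 1→2  emit P0@[20:21]
i=22 'e': node 2→1 (fail-walked)
i=23 'b': node 1→3  emit P1@[22:23]
i=24 'a': node 3→0 (fail-walked)
i=25 'c': node 0→0
i=26 'd': node 0→0
i=27 'e': node 0→1
i=28 'b': node 1→3  emit P1@[27:28]
i=29 'b': node 3→0 (fail-walked)
i=30 'e': node 0→1
i=31 'd': node 1→2  emit P0@[30:31]
i=32 'e': node 2→1 (fail-walked)
i=33 'd': node 1→2  emit P0@[32:33]
i=34 'd': node 2→0 (fail-walked)
i=35 'b': node 0→0
i=36 'e': node 0→1
i=37 'd': node 1→2  emit P0@[36:37]
i=38 'e': node 2→1 (fail-walked)
i=39 'a': node 1→0 (fail-walked)
i=40 'e': node 0→1
i=41 'b': node 1→3  emit P1@[40:41]
i=42 'e': node 3→1 (fail-walked)
i=43 'b': node 1→3  emit P1@[42:43]
i=44 'e': node 3→1 (fail-walked)
i=45 'a': node 1→0 (fail-walked)
i=46 'e': node 0→1
i=47 'd': node 1→2  emit P0@[46:47]
i=48 'd': node 2→0 (fail-walked)
i=49 'e': node 0→1
i=50 'd': node 1→2  emit P0@[49:50]
i=51 'e': node 2→1 (fail-walked)
i=52 'b': node 1→3  emit P1@[51:52]
i=53 'e': node 3→1 (fail-walked)
i=54 'c': node 1→0 (fail-walked)
i=55 'a': node 0→0
i=56 'e': node 0→1
i=57 'b': node 1→3  emit P1@[56:57]
i=58 'e': node 3→1 (fail-walked)
i=59 'e': node 1→1 (fail-walked)
i=60 'b': node 1→3  emit P1@[59:60]
i=61 'e': node 3→1 (fail-walked)
i=62 'b': node 1→3  emit P1@[61:62]
i=63 'e': node 3→1 (fail-walked)
i=64 'b': node 1→3  emit P1@[63:64]
i=65 'd': node 3→0 (fail-walked)
i=66 'e': node 0→1
i=67 'd': node 1→2  emit P0@[66:67]
i=68 'e': node 2→1 (fail-walked)

All matches (sorted): [[3,1],[9,0],[17,1],[19,0],[21,0],[23,1],[28,1],[31,0],[33,0],[37,0],[41,1],[43,1],[47,0],[50,0],[52,1],[57,1],[60,1],[62,1],[64,1],[67,0]]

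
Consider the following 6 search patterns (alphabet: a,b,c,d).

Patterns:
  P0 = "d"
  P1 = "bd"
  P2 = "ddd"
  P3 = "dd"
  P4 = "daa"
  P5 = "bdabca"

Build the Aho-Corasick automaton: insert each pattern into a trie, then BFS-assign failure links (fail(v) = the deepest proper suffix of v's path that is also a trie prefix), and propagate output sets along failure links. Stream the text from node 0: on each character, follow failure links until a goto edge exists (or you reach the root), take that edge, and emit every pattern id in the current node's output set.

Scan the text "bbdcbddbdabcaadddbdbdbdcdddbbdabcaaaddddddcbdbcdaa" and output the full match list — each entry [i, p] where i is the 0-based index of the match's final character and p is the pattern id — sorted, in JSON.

Build:
Trie (insert patterns):
  n0 'ε': b→2 d→1
  n1 'd': a→6 d→4  ←P0
  n2 'b': d→3
  n3 'bd': a→8  ←P1
  n4 'dd': d→5  ←P3
  n5 'ddd': ·  ←P2
  n6 'da': a→7
  n7 'daa': ·  ←P4
  n8 'bda': b→9
  n9 'bdab': c→10
  n10 'bdabc': a→11
  n11 'bdabca': ·  ←P5

BFS fail/out derivation:
  n1('d'): parent n0 fail=0; on 'd' 0 → fail=0;  out {0}∪∅={0}
  n2('b'): parent n0 fail=0; on 'b' 0 → fail=0;  out ∅∪∅=∅
  n3('bd'): parent n2 fail=0; on 'd' 0 → fail=1;  out {1}∪{0}={0,1}
  n4('dd'): parent n1 fail=0; on 'd' 0 → fail=1;  out {3}∪{0}={0,3}
  n6('da'): parent n1 fail=0; on 'a' 0 → fail=0;  out ∅∪∅=∅
  n5('ddd'): parent n4 fail=1; on 'd' 1 → fail=4;  out {2}∪{0,3}={0,2,3}
  n7('daa'): parent n6 fail=0; on 'a' 0 → fail=0;  out {4}∪∅={4}
  n8('bda'): parent n3 fail=1; on 'a' 1 → fail=6;  out ∅∪∅=∅
  n9('bdab'): parent n8 fail=6; on 'b' 6→0 → fail=2;  out ∅∪∅=∅
  n10('bdabc'): parent n9 fail=2; on 'c' 2→0 → fail=0;  out ∅∪∅=∅
  n11('bdabca'): parent n10 fail=0; on 'a' 0 → fail=0;  out {5}∪∅={5}

Scan:
pos 0 'b': at 2
pos 1 'b': at 2 (fail-walked)
pos 2 'd': at 3  emit P0@[2:2],P1@[1:2]
pos 3 'c': at 0 (fail-walked)
pos 4 'b': at 2
pos 5 'd': at 3  emit P0@[5:5],P1@[4:5]
pos 6 'd': at 4 (fail-walked)  emit P0@[6:6],P3@[5:6]
pos 7 'b': at 2 (fail-walked)
pos 8 'd': at 3  emit P0@[8:8],P1@[7:8]
pos 9 'a': at 8
pos 10 'b': at 9
pos 11 'c': at 10
pos 12 'a': at 11  emit P5@[7:12]
pos 13 'a': at 0 (fail-walked)
pos 14 'd': at 1  emit P0@[14:14]
pos 15 'd': at 4  emit P0@[15:15],P3@[14:15]
pos 16 'd': at 5  emit P0@[16:16],P2@[14:16],P3@[15:16]
pos 17 'b': at 2 (fail-walked)
pos 18 'd': at 3  emit P0@[18:18],P1@[17:18]
pos 19 'b': at 2 (fail-walked)
pos 20 'd': at 3  emit P0@[20:20],P1@[19:20]
pos 21 'b': at 2 (fail-walked)
pos 22 'd': at 3  emit P0@[22:22],P1@[21:22]
pos 23 'c': at 0 (fail-walked)
pos 24 'd': at 1  emit P0@[24:24]
pos 25 'd': at 4  emit P0@[25:25],P3@[24:25]
pos 26 'd': at 5  emit P0@[26:26],P2@[24:26],P3@[25:26]
pos 27 'b': at 2 (fail-walked)
pos 28 'b': at 2 (fail-walked)
pos 29 'd': at 3  emit P0@[29:29],P1@[28:29]
pos 30 'a': at 8
pos 31 'b': at 9
pos 32 'c': at 10
pos 33 'a': at 11  emit P5@[28:33]
pos 34 'a': at 0 (fail-walked)
pos 35 'a': at 0
pos 36 'd': at 1  emit P0@[36:36]
pos 37 'd': at 4  emit P0@[37:37],P3@[36:37]
pos 38 'd': at 5  emit P0@[38:38],P2@[36:38],P3@[37:38]
pos 39 'd': at 5 (fail-walked)  emit P0@[39:39],P2@[37:39],P3@[38:39]
pos 40 'd': at 5 (fail-walked)  emit P0@[40:40],P2@[38:40],P3@[39:40]
pos 41 'd': at 5 (fail-walked)  emit P0@[41:41],P2@[39:41],P3@[40:41]
pos 42 'c': at 0 (fail-walked)
pos 43 'b': at 2
pos 44 'd': at 3  emit P0@[44:44],P1@[43:44]
pos 45 'b': at 2 (fail-walked)
pos 46 'c': at 0 (fail-walked)
pos 47 'd': at 1  emit P0@[47:47]
pos 48 'a': at 6
pos 49 'a': at 7  emit P4@[47:49]

All matches (sorted): [[2,0],[2,1],[5,0],[5,1],[6,0],[6,3],[8,0],[8,1],[12,5],[14,0],[15,0],[15,3],[16,0],[16,2],[16,3],[18,0],[18,1],[20,0],[20,1],[22,0],[22,1],[24,0],[25,0],[25,3],[26,0],[26,2],[26,3],[29,0],[29,1],[33,5],[36,0],[37,0],[37,3],[38,0],[38,2],[38,3],[39,0],[39,2],[39,3],[40,0],[40,2],[40,3],[41,0],[41,2],[41,3],[44,0],[44,1],[47,0],[49,4]]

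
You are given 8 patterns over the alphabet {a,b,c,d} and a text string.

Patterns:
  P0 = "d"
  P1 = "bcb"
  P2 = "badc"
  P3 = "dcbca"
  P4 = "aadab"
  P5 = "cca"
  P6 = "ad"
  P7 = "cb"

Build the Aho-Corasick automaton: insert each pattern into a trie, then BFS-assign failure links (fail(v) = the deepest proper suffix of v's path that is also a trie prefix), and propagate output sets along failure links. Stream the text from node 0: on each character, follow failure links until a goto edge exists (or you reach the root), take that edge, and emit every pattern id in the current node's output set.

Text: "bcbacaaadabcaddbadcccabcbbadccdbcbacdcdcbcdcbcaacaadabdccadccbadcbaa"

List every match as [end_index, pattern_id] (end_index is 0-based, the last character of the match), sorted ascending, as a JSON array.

Build:
Trie (insert patterns):
  n0 'ε': a→12 b→2 c→17 d→1
  n1 'd': c→8  [P0 ends]
  n2 'b': a→5 c→3
  n3 'bc': b→4
  n4 'bcb': ·  [P1 ends]
  n5 'ba': d→6
  n6 'bad': c→7
  n7 'badc': ·  [P2 ends]
  n8 'dc': b→9
  n9 'dcb': c→10
  n10 'dcbc': a→11
  n11 'dcbca': ·  [P3 ends]
  n12 'a': a→13 d→20
  n13 'aa': d→14
  n14 'aad': a→15
  n15 'aada': b→16
  n16 'aadab': ·  [P4 ends]
  n17 'c': b→21 c→18
  n18 'cc': a→19
  n19 'cca': ·  [P5 ends]
  n20 'ad': ·  [P6 ends]
  n21 'cb': ·  [P7 ends]

Failure links (BFS by depth):
  n1('d'): parent n0 fail=0; on 'd' 0 → fail=0;  out {0}∪∅={0}
  n2('b'): parent n0 fail=0; on 'b' 0 → fail=0;  out ∅∪∅=∅
  n12('a'): parent n0 fail=0; on 'a' 0 → fail=0;  out ∅∪∅=∅
  n17('c'): parent n0 fail=0; on 'c' 0 → fail=0;  out ∅∪∅=∅
  n3('bc'): parent n2 fail=0; on 'c' 0 → fail=17;  out ∅∪∅=∅
  n5('ba'): parent n2 fail=0; on 'a' 0 → fail=12;  out ∅∪∅=∅
  n8('dc'): parent n1 fail=0; on 'c' 0 → fail=17;  out ∅∪∅=∅
  n13('aa'): parent n12 fail=0; on 'a' 0 → fail=12;  out ∅∪∅=∅
  n18('cc'): parent n17 fail=0; on 'c' 0 → fail=17;  out ∅∪∅=∅
  n20('ad'): parent n12 fail=0; on 'd' 0 → fail=1;  out {6}∪{0}={0,6}
  n21('cb'): parent n17 fail=0; on 'b' 0 → fail=2;  out {7}∪∅={7}
  n4('bcb'): parent n3 fail=17; on 'b' 17 → fail=21;  out {1}∪{7}={1,7}
  n6('bad'): parent n5 fail=12; on 'd' 12 → fail=20;  out ∅∪{0,6}={0,6}
  n9('dcb'): parent n8 fail=17; on 'b' 17 → fail=21;  out ∅∪{7}={7}
  n14('aad'): parent n13 fail=12; on 'd' 12 → fail=20;  out ∅∪{0,6}={0,6}
  n19('cca'): parent n18 fail=17; on 'a' 17→0 → fail=12;  out {5}∪∅={5}
  n7('badc'): parent n6 fail=20; on 'c' 20→1 → fail=8;  out {2}∪∅={2}
  n10('dcbc'): parent n9 fail=21; on 'c' 21→2 → fail=3;  out ∅∪∅=∅
  n15('aada'): parent n14 fail=20; on 'a' 20→1→0 → fail=12;  out ∅∪∅=∅
  n11('dcbca'): parent n10 fail=3; on 'a' 3→17→0 → fail=12;  out {3}∪∅={3}
  n16('aadab'): parent n15 fail=12; on 'b' 12→0 → fail=2;  out {4}∪∅={4}

Run:
[0] read 'b'  n0⇒n2
[1] read 'c'  n2⇒n3
[2] read 'b'  n3⇒n4  emit P1@[0:2],P7@[1:2]
[3] read 'a'  n4⇒n5 (via fail)
[4] read 'c'  n5⇒n17 (via fail)
[5] read 'a'  n17⇒n12 (via fail)
[6] read 'a'  n12⇒n13
[7] read 'a'  n13⇒n13 (via fail)
[8] read 'd'  n13⇒n14  emit P0@[8:8],P6@[7:8]
[9] read 'a'  n14⇒n15
[10] read 'b'  n15⇒n16  emit P4@[6:10]
[11] read 'c'  n16⇒n3 (via fail)
[12] read 'a'  n3⇒n12 (via fail)
[13] read 'd'  n12⇒n20  emit P0@[13:13],P6@[12:13]
[14] read 'd'  n20⇒n1 (via fail)  emit P0@[14:14]
[15] read 'b'  n1⇒n2 (via fail)
[16] read 'a'  n2⇒n5
[17] read 'd'  n5⇒n6  emit P0@[17:17],P6@[16:17]
[18] read 'c'  n6⇒n7  emit P2@[15:18]
[19] read 'c'  n7⇒n18 (via fail)
[20] read 'c'  n18⇒n18 (via fail)
[21] read 'a'  n18⇒n19  emit P5@[19:21]
[22] read 'b'  n19⇒n2 (via fail)
[23] read 'c'  n2⇒n3
[24] read 'b'  n3⇒n4  emit P1@[22:24],P7@[23:24]
[25] read 'b'  n4⇒n2 (via fail)
[26] read 'a'  n2⇒n5
[27] read 'd'  n5⇒n6  emit P0@[27:27],P6@[26:27]
[28] read 'c'  n6⇒n7  emit P2@[25:28]
[29] read 'c'  n7⇒n18 (via fail)
[30] read 'd'  n18⇒n1 (via fail)  emit P0@[30:30]
[31] read 'b'  n1⇒n2 (via fail)
[32] read 'c'  n2⇒n3
[33] read 'b'  n3⇒n4  emit P1@[31:33],P7@[32:33]
[34] read 'a'  n4⇒n5 (via fail)
[35] read 'c'  n5⇒n17 (via fail)
[36] read 'd'  n17⇒n1 (via fail)  emit P0@[36:36]
[37] read 'c'  n1⇒n8
[38] read 'd'  n8⇒n1 (via fail)  emit P0@[38:38]
[39] read 'c'  n1⇒n8
[40] read 'b'  n8⇒n9  emit P7@[39:40]
[41] read 'c'  n9⇒n10
[42] read 'd'  n10⇒n1 (via fail)  emit P0@[42:42]
[43] read 'c'  n1⇒n8
[44] read 'b'  n8⇒n9  emit P7@[43:44]
[45] read 'c'  n9⇒n10
[46] read 'a'  n10⇒n11  emit P3@[42:46]
[47] read 'a'  n11⇒n13 (via fail)
[48] read 'c'  n13⇒n17 (via fail)
[49] read 'a'  n17⇒n12 (via fail)
[50] read 'a'  n12⇒n13
[51] read 'd'  n13⇒n14  emit P0@[51:51],P6@[50:51]
[52] read 'a'  n14⇒n15
[53] read 'b'  n15⇒n16  emit P4@[49:53]
[54] read 'd'  n16⇒n1 (via fail)  emit P0@[54:54]
[55] read 'c'  n1⇒n8
[56] read 'c'  n8⇒n18 (via fail)
[57] read 'a'  n18⇒n19  emit P5@[55:57]
[58] read 'd'  n19⇒n20 (via fail)  emit P0@[58:58],P6@[57:58]
[59] read 'c'  n20⇒n8 (via fail)
[60] read 'c'  n8⇒n18 (via fail)
[61] read 'b'  n18⇒n21 (via fail)  emit P7@[60:61]
[62] read 'a'  n21⇒n5 (via fail)
[63] read 'd'  n5⇒n6  emit P0@[63:63],P6@[62:63]
[64] read 'c'  n6⇒n7  emit P2@[61:64]
[65] read 'b'  n7⇒n9 (via fail)  emit P7@[64:65]
[66] read 'a'  n9⇒n5 (via fail)
[67] read 'a'  n5⇒n13 (via fail)

Matches: [[2,1],[2,7],[8,0],[8,6],[10,4],[13,0],[13,6],[14,0],[17,0],[17,6],[18,2],[21,5],[24,1],[24,7],[27,0],[27,6],[28,2],[30,0],[33,1],[33,7],[36,0],[38,0],[40,7],[42,0],[44,7],[46,3],[51,0],[51,6],[53,4],[54,0],[57,5],[58,0],[58,6],[61,7],[63,0],[63,6],[64,2],[65,7]]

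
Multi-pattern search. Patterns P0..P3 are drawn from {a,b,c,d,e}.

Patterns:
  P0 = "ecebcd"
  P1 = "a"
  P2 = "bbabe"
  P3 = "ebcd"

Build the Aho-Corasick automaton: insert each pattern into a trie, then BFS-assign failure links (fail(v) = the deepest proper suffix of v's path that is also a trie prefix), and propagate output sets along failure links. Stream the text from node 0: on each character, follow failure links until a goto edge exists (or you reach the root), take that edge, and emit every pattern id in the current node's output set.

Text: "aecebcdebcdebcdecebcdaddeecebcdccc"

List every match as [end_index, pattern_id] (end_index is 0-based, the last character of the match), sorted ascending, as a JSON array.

Build:
Trie (insert patterns):
  0='ε' goto a→7 b→8 e→1
  1='e' goto b→13 c→2
  2='ec' goto e→3
  3='ece' goto b→4
  4='eceb' goto c→5
  5='ecebc' goto d→6
  6='ecebcd' goto ·  [P0 ends]
  7='a' goto ·  [P1 ends]
  8='b' goto b→9
  9='bb' goto a→10
  10='bba' goto b→11
  11='bbab' goto e→12
  12='bbabe' goto ·  [P2 ends]
  13='eb' goto c→14
  14='ebc' goto d→15
  15='ebcd' goto ·  [P3 ends]

BFS fail/out derivation:
  fail(1) 'e': from fail(0)=0 chase 'e': 0 ⇒ 0;  out=∅∪out(0)=∅
  fail(7) 'a': from fail(0)=0 chase 'a': 0 ⇒ 0;  out={1}∪out(0)={1}
  fail(8) 'b': from fail(0)=0 chase 'b': 0 ⇒ 0;  out=∅∪out(0)=∅
  fail(2) 'ec': from fail(1)=0 chase 'c': 0 ⇒ 0;  out=∅∪out(0)=∅
  fail(9) 'bb': from fail(8)=0 chase 'b': 0 ⇒ 8;  out=∅∪out(8)=∅
  fail(13) 'eb': from fail(1)=0 chase 'b': 0 ⇒ 8;  out=∅∪out(8)=∅
  fail(3) 'ece': from fail(2)=0 chase 'e': 0 ⇒ 1;  out=∅∪out(1)=∅
  fail(10) 'bba': from fail(9)=8 chase 'a': 8→0 ⇒ 7;  out=∅∪out(7)={1}
  fail(14) 'ebc': from fail(13)=8 chase 'c': 8→0 ⇒ 0;  out=∅∪out(0)=∅
  fail(4) 'eceb': from fail(3)=1 chase 'b': 1 ⇒ 13;  out=∅∪out(13)=∅
  fail(11) 'bbab': from fail(10)=7 chase 'b': 7→0 ⇒ 8;  out=∅∪out(8)=∅
  fail(15) 'ebcd': from fail(14)=0 chase 'd': 0 ⇒ 0;  out={3}∪out(0)={3}
  fail(5) 'ecebc': from fail(4)=13 chase 'c': 13 ⇒ 14;  out=∅∪out(14)=∅
  fail(12) 'bbabe': from fail(11)=8 chase 'e': 8→0 ⇒ 1;  out={2}∪out(1)={2}
  fail(6) 'ecebcd': from fail(5)=14 chase 'd': 14 ⇒ 15;  out={0}∪out(15)={0,3}

Run:
[0] read 'a'  n0⇒n7  → match P1@[0:0]
[1] read 'e'  n7⇒n1 ·f
[2] read 'c'  n1⇒n2
[3] read 'e'  n2⇒n3
[4] read 'b'  n3⇒n4
[5] read 'c'  n4⇒n5
[6] read 'd'  n5⇒n6  → match P0@[1:6],P3@[3:6]
[7] read 'e'  n6⇒n1 ·f
[8] read 'b'  n1⇒n13
[9] read 'c'  n13⇒n14
[10] read 'd'  n14⇒n15  → match P3@[7:10]
[11] read 'e'  n15⇒n1 ·f
[12] read 'b'  n1⇒n13
[13] read 'c'  n13⇒n14
[14] read 'd'  n14⇒n15  → match P3@[11:14]
[15] read 'e'  n15⇒n1 ·f
[16] read 'c'  n1⇒n2
[17] read 'e'  n2⇒n3
[18] read 'b'  n3⇒n4
[19] read 'c'  n4⇒n5
[20] read 'd'  n5⇒n6  → match P0@[15:20],P3@[17:20]
[21] read 'a'  n6⇒n7 ·f  → match P1@[21:21]
[22] read 'd'  n7⇒n0 ·f
[23] read 'd'  n0⇒n0
[24] read 'e'  n0⇒n1
[25] read 'e'  n1⇒n1 ·f
[26] read 'c'  n1⇒n2
[27] read 'e'  n2⇒n3
[28] read 'b'  n3⇒n4
[29] read 'c'  n4⇒n5
[30] read 'd'  n5⇒n6  → match P0@[25:30],P3@[27:30]
[31] read 'c'  n6⇒n0 ·f
[32] read 'c'  n0⇒n0
[33] read 'c'  n0⇒n0

Matches: [[0,1],[6,0],[6,3],[10,3],[14,3],[20,0],[20,3],[21,1],[30,0],[30,3]]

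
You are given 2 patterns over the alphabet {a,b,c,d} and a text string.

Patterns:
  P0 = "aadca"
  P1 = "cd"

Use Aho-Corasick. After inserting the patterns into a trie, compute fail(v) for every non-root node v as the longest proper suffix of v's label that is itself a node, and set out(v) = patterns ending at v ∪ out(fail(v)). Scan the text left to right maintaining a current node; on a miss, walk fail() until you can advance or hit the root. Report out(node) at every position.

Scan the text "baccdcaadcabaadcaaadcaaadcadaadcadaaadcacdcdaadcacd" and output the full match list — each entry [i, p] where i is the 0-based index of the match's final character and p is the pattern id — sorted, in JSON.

Construct AC machine:
Trie (insert patterns):
  n0 'ε': a→1 c→6
  n1 'a': a→2
  n2 'aa': d→3
  n3 'aad': c→4
  n4 'aadc': a→5
  n5 'aadca': ·  ←P0
  n6 'c': d→7
  n7 'cd': ·  ←P1

BFS fail/out derivation:
  n1('a'): parent n0 fail=0; on 'a' 0 → fail=0;  out ∅∪∅=∅
  n6('c'): parent n0 fail=0; on 'c' 0 → fail=0;  out ∅∪∅=∅
  n2('aa'): parent n1 fail=0; on 'a' 0 → fail=1;  out ∅∪∅=∅
  n7('cd'): parent n6 fail=0; on 'd' 0 → fail=0;  out {1}∪∅={1}
  n3('aad'): parent n2 fail=1; on 'd' 1→0 → fail=0;  out ∅∪∅=∅
  n4('aadc'): parent n3 fail=0; on 'c' 0 → fail=6;  out ∅∪∅=∅
  n5('aadca'): parent n4 fail=6; on 'a' 6→0 → fail=1;  out {0}∪∅={0}

Scan:
pos 0 'b': at 0
pos 1 'a': at 1
pos 2 'c': at 6 (fail-walked)
pos 3 'c': at 6 (fail-walked)
pos 4 'd': at 7  emit P1@[3:4]
pos 5 'c': at 6 (fail-walked)
pos 6 'a': at 1 (fail-walked)
pos 7 'a': at 2
pos 8 'd': at 3
pos 9 'c': at 4
pos 10 'a': at 5  emit P0@[6:10]
pos 11 'b': at 0 (fail-walked)
pos 12 'a': at 1
pos 13 'a': at 2
pos 14 'd': at 3
pos 15 'c': at 4
pos 16 'a': at 5  emit P0@[12:16]
pos 17 'a': at 2 (fail-walked)
pos 18 'a': at 2 (fail-walked)
pos 19 'd': at 3
pos 20 'c': at 4
pos 21 'a': at 5  emit P0@[17:21]
pos 22 'a': at 2 (fail-walked)
pos 23 'a': at 2 (fail-walked)
pos 24 'd': at 3
pos 25 'c': at 4
pos 26 'a': at 5  emit P0@[22:26]
pos 27 'd': at 0 (fail-walked)
pos 28 'a': at 1
pos 29 'a': at 2
pos 30 'd': at 3
pos 31 'c': at 4
pos 32 'a': at 5  emit P0@[28:32]
pos 33 'd': at 0 (fail-walked)
pos 34 'a': at 1
pos 35 'a': at 2
pos 36 'a': at 2 (fail-walked)
pos 37 'd': at 3
pos 38 'c': at 4
pos 39 'a': at 5  emit P0@[35:39]
pos 40 'c': at 6 (fail-walked)
pos 41 'd': at 7  emit P1@[40:41]
pos 42 'c': at 6 (fail-walked)
pos 43 'd': at 7  emit P1@[42:43]
pos 44 'a': at 1 (fail-walked)
pos 45 'a': at 2
pos 46 'd': at 3
pos 47 'c': at 4
pos 48 'a': at 5  emit P0@[44:48]
pos 49 'c': at 6 (fail-walked)
pos 50 'd': at 7  emit P1@[49:50]

All matches (sorted): [[4,1],[10,0],[16,0],[21,0],[26,0],[32,0],[39,0],[41,1],[43,1],[48,0],[50,1]]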